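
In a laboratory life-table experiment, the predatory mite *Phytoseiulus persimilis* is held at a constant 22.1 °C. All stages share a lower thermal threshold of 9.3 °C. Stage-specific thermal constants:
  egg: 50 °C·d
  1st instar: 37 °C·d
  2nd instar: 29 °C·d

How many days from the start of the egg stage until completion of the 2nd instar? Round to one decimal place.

Daily accumulation at 22.1 °C = 22.1 − 9.3 = 12.8 DD/day.
Total K = 50 + 37 + 29 = 116 DD.
Total duration = 116 / 12.8 = 9.062 ≈ 9.1 days.

9.1 days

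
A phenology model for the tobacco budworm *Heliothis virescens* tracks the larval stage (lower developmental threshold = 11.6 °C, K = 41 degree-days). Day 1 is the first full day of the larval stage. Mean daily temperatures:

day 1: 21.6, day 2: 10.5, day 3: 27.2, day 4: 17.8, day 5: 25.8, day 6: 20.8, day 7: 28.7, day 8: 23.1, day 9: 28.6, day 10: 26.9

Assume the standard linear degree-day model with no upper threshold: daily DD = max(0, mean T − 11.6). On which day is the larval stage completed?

Daily DD above 11.6 °C: 10.0, 0.0, 15.6, 6.2, 14.2, 9.2, 17.1, 11.5, 17.0, 15.3.
Cumulative: 10.0, 10.0, 25.6, 31.8, 46.0, 55.2, 72.3, 83.8, 100.8, 116.1.
The total first reaches 41 DD on day 5.

day 5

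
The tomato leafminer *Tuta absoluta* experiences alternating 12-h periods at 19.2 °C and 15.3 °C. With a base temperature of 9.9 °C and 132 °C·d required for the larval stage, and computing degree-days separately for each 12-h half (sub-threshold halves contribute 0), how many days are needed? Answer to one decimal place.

18.0 days

Day half: max(0, 19.2 − 9.9) × 0.5 = 9.3 × 0.5 = 4.65 DD.
Night half: max(0, 15.3 − 9.9) × 0.5 = 5.4 × 0.5 = 2.70 DD.
Per 24 h: 7.35 DD/day.
Duration = 132 / 7.35 = 17.959 ≈ 18.0 days.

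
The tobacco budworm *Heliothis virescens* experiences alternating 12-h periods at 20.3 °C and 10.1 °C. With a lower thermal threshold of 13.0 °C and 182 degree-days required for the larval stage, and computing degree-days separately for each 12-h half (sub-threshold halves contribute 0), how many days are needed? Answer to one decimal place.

Day half: max(0, 20.3 − 13.0) × 0.5 = 7.3 × 0.5 = 3.65 DD.
Night half: max(0, 10.1 − 13.0) × 0.5 = 0.0 × 0.5 = 0.00 DD.
Per 24 h: 3.65 DD/day.
Duration = 182 / 3.65 = 49.863 ≈ 49.9 days.

49.9 days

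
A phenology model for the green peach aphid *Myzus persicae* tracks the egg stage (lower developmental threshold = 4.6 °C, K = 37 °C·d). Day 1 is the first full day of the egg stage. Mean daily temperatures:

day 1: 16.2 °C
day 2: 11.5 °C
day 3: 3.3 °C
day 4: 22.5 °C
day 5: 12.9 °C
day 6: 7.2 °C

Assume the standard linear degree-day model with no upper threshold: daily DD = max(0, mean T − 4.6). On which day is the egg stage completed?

day 5

Daily DD above 4.6 °C: 11.6, 6.9, 0.0, 17.9, 8.3, 2.6.
Cumulative: 11.6, 18.5, 18.5, 36.4, 44.7, 47.3.
The total first reaches 37 DD on day 5.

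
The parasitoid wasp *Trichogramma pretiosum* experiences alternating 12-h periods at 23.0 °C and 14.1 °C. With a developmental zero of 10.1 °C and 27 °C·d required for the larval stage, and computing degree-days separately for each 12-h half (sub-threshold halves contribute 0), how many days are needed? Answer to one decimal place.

Day half: max(0, 23.0 − 10.1) × 0.5 = 12.9 × 0.5 = 6.45 DD.
Night half: max(0, 14.1 − 10.1) × 0.5 = 4.0 × 0.5 = 2.00 DD.
Per 24 h: 8.45 DD/day.
Duration = 27 / 8.45 = 3.195 ≈ 3.2 days.

3.2 days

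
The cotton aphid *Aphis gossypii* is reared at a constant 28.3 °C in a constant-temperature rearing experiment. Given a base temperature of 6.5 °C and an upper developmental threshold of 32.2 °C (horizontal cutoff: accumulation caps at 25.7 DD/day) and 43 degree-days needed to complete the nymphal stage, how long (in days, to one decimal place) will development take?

Daily accumulation = 28.3 − 6.5 = 21.8 DD/day.
Duration = 43 / 21.8 = 1.972 ≈ 2.0 days.

2.0 days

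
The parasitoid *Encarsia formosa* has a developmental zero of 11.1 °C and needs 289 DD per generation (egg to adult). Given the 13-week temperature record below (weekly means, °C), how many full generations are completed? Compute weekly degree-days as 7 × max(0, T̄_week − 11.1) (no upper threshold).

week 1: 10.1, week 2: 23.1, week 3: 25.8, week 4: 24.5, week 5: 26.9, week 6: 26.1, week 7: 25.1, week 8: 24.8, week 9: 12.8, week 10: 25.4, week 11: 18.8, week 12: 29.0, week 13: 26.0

Weekly DD (7 × max(0, T̄ − 11.1)): 0.0, 84.0, 102.9, 93.8, 110.6, 105.0, 98.0, 95.9, 11.9, 100.1, 53.9, 125.3, 104.3.
Season total = 1085.7 DD.
Complete generations = ⌊1085.7 / 289⌋ = 3.

3 generations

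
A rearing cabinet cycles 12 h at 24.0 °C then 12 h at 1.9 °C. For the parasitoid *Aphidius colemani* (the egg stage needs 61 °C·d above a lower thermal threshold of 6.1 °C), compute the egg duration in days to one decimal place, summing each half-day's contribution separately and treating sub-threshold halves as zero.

6.8 days

Day half: max(0, 24.0 − 6.1) × 0.5 = 17.9 × 0.5 = 8.95 DD.
Night half: max(0, 1.9 − 6.1) × 0.5 = 0.0 × 0.5 = 0.00 DD.
Per 24 h: 8.95 DD/day.
Duration = 61 / 8.95 = 6.816 ≈ 6.8 days.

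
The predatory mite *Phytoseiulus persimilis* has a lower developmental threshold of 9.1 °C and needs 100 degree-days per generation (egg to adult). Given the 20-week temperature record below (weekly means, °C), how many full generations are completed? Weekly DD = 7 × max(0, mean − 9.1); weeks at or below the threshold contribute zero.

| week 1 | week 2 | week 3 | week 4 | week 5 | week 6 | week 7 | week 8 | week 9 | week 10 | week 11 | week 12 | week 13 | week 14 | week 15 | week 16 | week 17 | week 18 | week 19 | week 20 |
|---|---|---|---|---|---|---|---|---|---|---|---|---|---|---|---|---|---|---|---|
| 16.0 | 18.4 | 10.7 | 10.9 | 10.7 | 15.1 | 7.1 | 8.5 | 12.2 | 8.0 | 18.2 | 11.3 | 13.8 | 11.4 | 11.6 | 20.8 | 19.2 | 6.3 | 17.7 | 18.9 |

6 generations

Weekly DD (7 × max(0, T̄ − 9.1)): 48.3, 65.1, 11.2, 12.6, 11.2, 42.0, 0.0, 0.0, 21.7, 0.0, 63.7, 15.4, 32.9, 16.1, 17.5, 81.9, 70.7, 0.0, 60.2, 68.6.
Season total = 639.1 DD.
Complete generations = ⌊639.1 / 100⌋ = 6.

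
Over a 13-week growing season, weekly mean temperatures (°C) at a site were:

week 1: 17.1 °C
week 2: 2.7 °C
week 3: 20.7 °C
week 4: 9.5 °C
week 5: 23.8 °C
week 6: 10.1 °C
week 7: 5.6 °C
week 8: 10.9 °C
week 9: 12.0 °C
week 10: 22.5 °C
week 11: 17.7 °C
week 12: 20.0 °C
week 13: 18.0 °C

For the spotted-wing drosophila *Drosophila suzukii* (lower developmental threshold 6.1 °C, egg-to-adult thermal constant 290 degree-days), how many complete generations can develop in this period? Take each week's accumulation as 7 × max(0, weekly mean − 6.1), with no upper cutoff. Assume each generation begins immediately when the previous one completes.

2 generations

Weekly DD (7 × max(0, T̄ − 6.1)): 77.0, 0.0, 102.2, 23.8, 123.9, 28.0, 0.0, 33.6, 41.3, 114.8, 81.2, 97.3, 83.3.
Season total = 806.4 DD.
Complete generations = ⌊806.4 / 290⌋ = 2.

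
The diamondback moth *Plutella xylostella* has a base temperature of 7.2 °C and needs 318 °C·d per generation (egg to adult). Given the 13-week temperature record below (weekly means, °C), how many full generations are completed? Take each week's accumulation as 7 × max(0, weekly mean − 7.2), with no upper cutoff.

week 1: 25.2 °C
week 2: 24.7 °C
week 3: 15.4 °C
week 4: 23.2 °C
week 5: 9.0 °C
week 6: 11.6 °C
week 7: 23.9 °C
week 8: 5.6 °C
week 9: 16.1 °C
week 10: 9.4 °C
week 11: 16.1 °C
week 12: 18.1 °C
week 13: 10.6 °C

Weekly DD (7 × max(0, T̄ − 7.2)): 126.0, 122.5, 57.4, 112.0, 12.6, 30.8, 116.9, 0.0, 62.3, 15.4, 62.3, 76.3, 23.8.
Season total = 818.3 DD.
Complete generations = ⌊818.3 / 318⌋ = 2.

2 generations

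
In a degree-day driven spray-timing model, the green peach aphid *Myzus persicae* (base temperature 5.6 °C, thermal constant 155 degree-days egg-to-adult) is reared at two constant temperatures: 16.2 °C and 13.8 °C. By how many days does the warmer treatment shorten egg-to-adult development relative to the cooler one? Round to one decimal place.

4.3 days

At 16.2 °C: 155 / (16.2 − 5.6) = 155 / 10.6 = 14.623 d.
At 13.8 °C: 155 / (13.8 − 5.6) = 155 / 8.2 = 18.902 d.
Difference = |14.623 − 18.902| = 4.280 ≈ 4.3 days.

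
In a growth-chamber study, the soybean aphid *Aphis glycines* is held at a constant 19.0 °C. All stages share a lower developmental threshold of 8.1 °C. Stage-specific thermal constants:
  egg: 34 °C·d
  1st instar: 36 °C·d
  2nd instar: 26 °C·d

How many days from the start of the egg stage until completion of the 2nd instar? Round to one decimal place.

Daily accumulation at 19.0 °C = 19.0 − 8.1 = 10.9 DD/day.
Total K = 34 + 36 + 26 = 96 DD.
Total duration = 96 / 10.9 = 8.807 ≈ 8.8 days.

8.8 days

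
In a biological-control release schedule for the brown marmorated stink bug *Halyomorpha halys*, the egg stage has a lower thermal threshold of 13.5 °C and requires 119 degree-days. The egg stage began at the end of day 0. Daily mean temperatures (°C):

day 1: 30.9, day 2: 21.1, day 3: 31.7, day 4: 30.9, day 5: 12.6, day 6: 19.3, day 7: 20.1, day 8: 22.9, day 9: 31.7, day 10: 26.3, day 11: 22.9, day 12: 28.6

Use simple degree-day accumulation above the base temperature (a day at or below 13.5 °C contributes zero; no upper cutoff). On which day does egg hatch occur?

day 11

Daily DD above 13.5 °C: 17.4, 7.6, 18.2, 17.4, 0.0, 5.8, 6.6, 9.4, 18.2, 12.8, 9.4, 15.1.
Cumulative: 17.4, 25.0, 43.2, 60.6, 60.6, 66.4, 73.0, 82.4, 100.6, 113.4, 122.8, 137.9.
The total first reaches 119 DD on day 11.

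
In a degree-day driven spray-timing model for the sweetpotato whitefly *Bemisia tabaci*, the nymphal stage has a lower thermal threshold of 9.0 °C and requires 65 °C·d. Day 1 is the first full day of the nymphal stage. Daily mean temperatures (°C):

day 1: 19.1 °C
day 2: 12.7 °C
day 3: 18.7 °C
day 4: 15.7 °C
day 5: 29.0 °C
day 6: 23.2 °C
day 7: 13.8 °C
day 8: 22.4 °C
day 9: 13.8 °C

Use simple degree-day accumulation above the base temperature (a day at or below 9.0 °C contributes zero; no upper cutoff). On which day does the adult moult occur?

Daily DD above 9.0 °C: 10.1, 3.7, 9.7, 6.7, 20.0, 14.2, 4.8, 13.4, 4.8.
Cumulative: 10.1, 13.8, 23.5, 30.2, 50.2, 64.4, 69.2, 82.6, 87.4.
The total first reaches 65 DD on day 7.

day 7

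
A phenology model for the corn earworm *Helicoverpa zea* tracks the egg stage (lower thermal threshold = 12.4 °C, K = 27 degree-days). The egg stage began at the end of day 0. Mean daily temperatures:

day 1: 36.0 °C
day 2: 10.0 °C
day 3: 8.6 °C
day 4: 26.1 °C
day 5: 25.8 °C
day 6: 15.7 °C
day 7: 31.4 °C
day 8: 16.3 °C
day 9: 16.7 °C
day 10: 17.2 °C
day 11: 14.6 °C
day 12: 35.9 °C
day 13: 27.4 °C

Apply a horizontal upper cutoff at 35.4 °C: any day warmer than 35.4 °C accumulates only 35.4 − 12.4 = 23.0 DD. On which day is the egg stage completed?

Daily DD above 12.4 °C (capped at 23.0): 23.0, 0.0, 0.0, 13.7, 13.4, 3.3, 19.0, 3.9, 4.3, 4.8, 2.2, 23.0, 15.0.
Cumulative: 23.0, 23.0, 23.0, 36.7, 50.1, 53.4, 72.4, 76.3, 80.6, 85.4, 87.6, 110.6, 125.6.
The total first reaches 27 DD on day 4.

day 4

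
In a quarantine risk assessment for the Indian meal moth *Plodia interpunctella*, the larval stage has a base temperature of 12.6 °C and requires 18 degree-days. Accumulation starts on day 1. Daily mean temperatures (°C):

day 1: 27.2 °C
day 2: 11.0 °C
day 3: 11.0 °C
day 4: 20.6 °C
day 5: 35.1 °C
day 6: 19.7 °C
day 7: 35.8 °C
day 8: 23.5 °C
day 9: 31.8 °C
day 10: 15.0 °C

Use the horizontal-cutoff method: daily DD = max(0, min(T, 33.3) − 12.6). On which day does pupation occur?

Daily DD above 12.6 °C (capped at 20.7): 14.6, 0.0, 0.0, 8.0, 20.7, 7.1, 20.7, 10.9, 19.2, 2.4.
Cumulative: 14.6, 14.6, 14.6, 22.6, 43.3, 50.4, 71.1, 82.0, 101.2, 103.6.
The total first reaches 18 DD on day 4.

day 4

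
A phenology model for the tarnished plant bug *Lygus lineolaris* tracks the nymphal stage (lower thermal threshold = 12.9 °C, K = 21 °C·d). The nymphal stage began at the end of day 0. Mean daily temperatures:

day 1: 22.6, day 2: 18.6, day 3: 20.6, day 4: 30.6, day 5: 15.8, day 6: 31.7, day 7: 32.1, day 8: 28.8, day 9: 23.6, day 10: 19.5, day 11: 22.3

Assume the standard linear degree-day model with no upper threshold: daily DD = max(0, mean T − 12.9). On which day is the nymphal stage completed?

day 3

Daily DD above 12.9 °C: 9.7, 5.7, 7.7, 17.7, 2.9, 18.8, 19.2, 15.9, 10.7, 6.6, 9.4.
Cumulative: 9.7, 15.4, 23.1, 40.8, 43.7, 62.5, 81.7, 97.6, 108.3, 114.9, 124.3.
The total first reaches 21 DD on day 3.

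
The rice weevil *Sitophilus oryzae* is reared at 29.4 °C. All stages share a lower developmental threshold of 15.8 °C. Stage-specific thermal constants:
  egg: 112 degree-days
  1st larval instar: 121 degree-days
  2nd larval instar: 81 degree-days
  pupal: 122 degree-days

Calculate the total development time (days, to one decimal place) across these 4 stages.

Daily accumulation at 29.4 °C = 29.4 − 15.8 = 13.6 DD/day.
Total K = 112 + 121 + 81 + 122 = 436 DD.
Total duration = 436 / 13.6 = 32.059 ≈ 32.1 days.

32.1 days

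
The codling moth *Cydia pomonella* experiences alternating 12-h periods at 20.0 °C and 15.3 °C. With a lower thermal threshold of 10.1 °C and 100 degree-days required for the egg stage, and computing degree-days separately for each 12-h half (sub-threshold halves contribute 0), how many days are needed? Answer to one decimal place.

13.2 days

Day half: max(0, 20.0 − 10.1) × 0.5 = 9.9 × 0.5 = 4.95 DD.
Night half: max(0, 15.3 − 10.1) × 0.5 = 5.2 × 0.5 = 2.60 DD.
Per 24 h: 7.55 DD/day.
Duration = 100 / 7.55 = 13.245 ≈ 13.2 days.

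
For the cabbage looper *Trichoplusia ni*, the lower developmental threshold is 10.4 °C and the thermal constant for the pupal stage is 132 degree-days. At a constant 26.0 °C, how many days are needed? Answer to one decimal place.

8.5 days

Daily accumulation = 26.0 − 10.4 = 15.6 DD/day.
Duration = 132 / 15.6 = 8.462 ≈ 8.5 days.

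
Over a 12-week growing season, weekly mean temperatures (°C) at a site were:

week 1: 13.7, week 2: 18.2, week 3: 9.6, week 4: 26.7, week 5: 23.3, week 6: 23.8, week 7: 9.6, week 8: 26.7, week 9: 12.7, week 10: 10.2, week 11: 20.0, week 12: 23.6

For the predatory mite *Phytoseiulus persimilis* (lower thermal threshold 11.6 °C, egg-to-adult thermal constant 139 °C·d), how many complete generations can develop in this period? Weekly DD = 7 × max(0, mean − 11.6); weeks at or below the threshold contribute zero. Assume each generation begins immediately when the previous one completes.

4 generations

Weekly DD (7 × max(0, T̄ − 11.6)): 14.7, 46.2, 0.0, 105.7, 81.9, 85.4, 0.0, 105.7, 7.7, 0.0, 58.8, 84.0.
Season total = 590.1 DD.
Complete generations = ⌊590.1 / 139⌋ = 4.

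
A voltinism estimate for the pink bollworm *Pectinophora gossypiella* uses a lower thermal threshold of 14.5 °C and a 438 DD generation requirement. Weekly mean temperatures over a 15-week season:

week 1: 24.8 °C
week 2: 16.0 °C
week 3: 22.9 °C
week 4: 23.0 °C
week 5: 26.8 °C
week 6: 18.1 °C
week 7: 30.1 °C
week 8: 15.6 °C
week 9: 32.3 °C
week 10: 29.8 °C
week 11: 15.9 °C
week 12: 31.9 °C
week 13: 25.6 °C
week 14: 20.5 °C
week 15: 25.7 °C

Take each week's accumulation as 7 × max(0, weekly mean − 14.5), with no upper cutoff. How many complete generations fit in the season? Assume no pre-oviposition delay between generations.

Weekly DD (7 × max(0, T̄ − 14.5)): 72.1, 10.5, 58.8, 59.5, 86.1, 25.2, 109.2, 7.7, 124.6, 107.1, 9.8, 121.8, 77.7, 42.0, 78.4.
Season total = 990.5 DD.
Complete generations = ⌊990.5 / 438⌋ = 2.

2 generations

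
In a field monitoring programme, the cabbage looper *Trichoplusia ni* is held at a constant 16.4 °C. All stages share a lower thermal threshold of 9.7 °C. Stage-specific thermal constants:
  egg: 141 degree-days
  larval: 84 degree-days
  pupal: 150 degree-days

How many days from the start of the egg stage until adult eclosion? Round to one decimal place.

56.0 days

Daily accumulation at 16.4 °C = 16.4 − 9.7 = 6.7 DD/day.
Total K = 141 + 84 + 150 = 375 DD.
Total duration = 375 / 6.7 = 55.970 ≈ 56.0 days.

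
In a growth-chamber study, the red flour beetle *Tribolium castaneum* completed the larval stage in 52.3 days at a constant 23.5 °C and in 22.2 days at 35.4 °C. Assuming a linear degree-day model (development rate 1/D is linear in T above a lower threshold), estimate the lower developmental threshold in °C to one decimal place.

14.7 °C

Linear rate model ⇒ the product D·(T − T_b) is constant across temperatures.
52.3·(23.5 − T_b) = 22.2·(35.4 − T_b)
T_b = (52.3·23.5 − 22.2·35.4) / (52.3 − 22.2) = 443.17 / 30.1 = 14.723 °C ≈ 14.7 °C.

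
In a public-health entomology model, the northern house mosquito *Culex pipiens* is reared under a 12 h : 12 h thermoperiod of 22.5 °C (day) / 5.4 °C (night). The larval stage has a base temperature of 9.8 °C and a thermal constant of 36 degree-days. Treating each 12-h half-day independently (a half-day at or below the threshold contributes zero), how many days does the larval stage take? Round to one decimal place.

5.7 days

Day half: max(0, 22.5 − 9.8) × 0.5 = 12.7 × 0.5 = 6.35 DD.
Night half: max(0, 5.4 − 9.8) × 0.5 = 0.0 × 0.5 = 0.00 DD.
Per 24 h: 6.35 DD/day.
Duration = 36 / 6.35 = 5.669 ≈ 5.7 days.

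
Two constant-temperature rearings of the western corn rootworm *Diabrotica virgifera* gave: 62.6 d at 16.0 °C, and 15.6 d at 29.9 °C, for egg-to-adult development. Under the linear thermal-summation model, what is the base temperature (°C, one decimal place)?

11.4 °C

Equal thermal constants: D₁(T₁ − T_b) = D₂(T₂ − T_b).
62.6·(16.0 − T_b) = 15.6·(29.9 − T_b)
T_b = (62.6·16.0 − 15.6·29.9) / (62.6 − 15.6) = 535.16 / 47.0 = 11.386 °C ≈ 11.4 °C.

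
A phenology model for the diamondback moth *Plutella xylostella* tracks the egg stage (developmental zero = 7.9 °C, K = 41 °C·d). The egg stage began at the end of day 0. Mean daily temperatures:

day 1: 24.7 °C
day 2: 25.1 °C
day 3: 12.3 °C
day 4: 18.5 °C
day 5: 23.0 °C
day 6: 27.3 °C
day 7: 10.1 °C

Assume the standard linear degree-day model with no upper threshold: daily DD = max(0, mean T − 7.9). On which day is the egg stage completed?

day 4

Daily DD above 7.9 °C: 16.8, 17.2, 4.4, 10.6, 15.1, 19.4, 2.2.
Cumulative: 16.8, 34.0, 38.4, 49.0, 64.1, 83.5, 85.7.
The total first reaches 41 DD on day 4.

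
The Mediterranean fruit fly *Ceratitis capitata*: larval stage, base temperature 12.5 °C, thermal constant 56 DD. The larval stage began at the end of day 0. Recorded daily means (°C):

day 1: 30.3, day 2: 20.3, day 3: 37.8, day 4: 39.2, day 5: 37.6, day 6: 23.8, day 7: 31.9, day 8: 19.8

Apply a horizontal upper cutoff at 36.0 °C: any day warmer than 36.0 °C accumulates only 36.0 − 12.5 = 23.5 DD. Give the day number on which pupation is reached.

day 4

Daily DD above 12.5 °C (capped at 23.5): 17.8, 7.8, 23.5, 23.5, 23.5, 11.3, 19.4, 7.3.
Cumulative: 17.8, 25.6, 49.1, 72.6, 96.1, 107.4, 126.8, 134.1.
The total first reaches 56 DD on day 4.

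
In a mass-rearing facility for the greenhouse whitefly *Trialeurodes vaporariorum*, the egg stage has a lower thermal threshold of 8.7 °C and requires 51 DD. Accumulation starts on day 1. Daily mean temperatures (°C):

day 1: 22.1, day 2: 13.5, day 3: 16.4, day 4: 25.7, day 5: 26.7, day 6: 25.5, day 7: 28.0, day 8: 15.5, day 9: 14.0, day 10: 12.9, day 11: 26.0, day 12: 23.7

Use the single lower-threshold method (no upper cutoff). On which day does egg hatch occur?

Daily DD above 8.7 °C: 13.4, 4.8, 7.7, 17.0, 18.0, 16.8, 19.3, 6.8, 5.3, 4.2, 17.3, 15.0.
Cumulative: 13.4, 18.2, 25.9, 42.9, 60.9, 77.7, 97.0, 103.8, 109.1, 113.3, 130.6, 145.6.
The total first reaches 51 DD on day 5.

day 5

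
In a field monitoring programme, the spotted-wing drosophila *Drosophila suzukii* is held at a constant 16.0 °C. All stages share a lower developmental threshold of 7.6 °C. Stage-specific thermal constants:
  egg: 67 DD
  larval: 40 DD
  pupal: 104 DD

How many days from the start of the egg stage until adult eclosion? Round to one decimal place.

25.1 days

Daily accumulation at 16.0 °C = 16.0 − 7.6 = 8.4 DD/day.
Total K = 67 + 40 + 104 = 211 DD.
Total duration = 211 / 8.4 = 25.119 ≈ 25.1 days.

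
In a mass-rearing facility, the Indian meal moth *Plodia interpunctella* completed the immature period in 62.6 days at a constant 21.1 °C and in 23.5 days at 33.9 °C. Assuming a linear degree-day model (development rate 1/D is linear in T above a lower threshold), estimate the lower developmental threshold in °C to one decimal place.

13.4 °C

Under the model K = D·(T − T_b), so D₁·(T₁ − T_b) = D₂·(T₂ − T_b).
62.6·(21.1 − T_b) = 23.5·(33.9 − T_b)
T_b = (62.6·21.1 − 23.5·33.9) / (62.6 − 23.5) = 524.21 / 39.1 = 13.407 °C ≈ 13.4 °C.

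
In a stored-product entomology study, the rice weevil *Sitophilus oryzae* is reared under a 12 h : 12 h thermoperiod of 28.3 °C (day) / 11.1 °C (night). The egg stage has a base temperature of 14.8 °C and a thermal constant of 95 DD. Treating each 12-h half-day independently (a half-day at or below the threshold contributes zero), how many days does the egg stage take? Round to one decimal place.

14.1 days

Day half: max(0, 28.3 − 14.8) × 0.5 = 13.5 × 0.5 = 6.75 DD.
Night half: max(0, 11.1 − 14.8) × 0.5 = 0.0 × 0.5 = 0.00 DD.
Per 24 h: 6.75 DD/day.
Duration = 95 / 6.75 = 14.074 ≈ 14.1 days.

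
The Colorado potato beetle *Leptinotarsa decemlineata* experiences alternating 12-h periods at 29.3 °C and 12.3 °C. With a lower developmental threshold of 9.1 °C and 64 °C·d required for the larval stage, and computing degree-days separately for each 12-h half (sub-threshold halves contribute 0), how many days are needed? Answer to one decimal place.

5.5 days

Day half: max(0, 29.3 − 9.1) × 0.5 = 20.2 × 0.5 = 10.10 DD.
Night half: max(0, 12.3 − 9.1) × 0.5 = 3.2 × 0.5 = 1.60 DD.
Per 24 h: 11.70 DD/day.
Duration = 64 / 11.70 = 5.470 ≈ 5.5 days.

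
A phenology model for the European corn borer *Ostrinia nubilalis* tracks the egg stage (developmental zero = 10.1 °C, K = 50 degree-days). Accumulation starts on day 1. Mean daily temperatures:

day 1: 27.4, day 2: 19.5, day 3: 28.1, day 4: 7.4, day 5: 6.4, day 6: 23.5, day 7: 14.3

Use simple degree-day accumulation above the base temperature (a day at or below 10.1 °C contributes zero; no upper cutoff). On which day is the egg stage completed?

Daily DD above 10.1 °C: 17.3, 9.4, 18.0, 0.0, 0.0, 13.4, 4.2.
Cumulative: 17.3, 26.7, 44.7, 44.7, 44.7, 58.1, 62.3.
The total first reaches 50 DD on day 6.

day 6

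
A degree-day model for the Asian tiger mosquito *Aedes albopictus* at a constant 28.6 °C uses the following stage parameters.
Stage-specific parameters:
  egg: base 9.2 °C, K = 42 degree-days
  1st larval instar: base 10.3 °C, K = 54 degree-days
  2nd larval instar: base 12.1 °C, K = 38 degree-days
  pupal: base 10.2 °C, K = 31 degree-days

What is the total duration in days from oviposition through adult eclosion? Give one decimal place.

egg: 42 / (28.6 − 9.2) = 42 / 19.4 = 2.165 d.
1st larval instar: 54 / (28.6 − 10.3) = 54 / 18.3 = 2.951 d.
2nd larval instar: 38 / (28.6 − 12.1) = 38 / 16.5 = 2.303 d.
pupal: 31 / (28.6 − 10.2) = 31 / 18.4 = 1.685 d.
Sum = 9.104 ≈ 9.1 days.

9.1 days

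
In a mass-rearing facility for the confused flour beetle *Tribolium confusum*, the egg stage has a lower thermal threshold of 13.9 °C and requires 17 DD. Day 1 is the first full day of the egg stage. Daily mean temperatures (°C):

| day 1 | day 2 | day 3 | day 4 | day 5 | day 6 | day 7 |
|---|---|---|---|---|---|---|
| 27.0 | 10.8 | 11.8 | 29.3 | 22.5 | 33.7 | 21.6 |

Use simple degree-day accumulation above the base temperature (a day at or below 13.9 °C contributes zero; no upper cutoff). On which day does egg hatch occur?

Daily DD above 13.9 °C: 13.1, 0.0, 0.0, 15.4, 8.6, 19.8, 7.7.
Cumulative: 13.1, 13.1, 13.1, 28.5, 37.1, 56.9, 64.6.
The total first reaches 17 DD on day 4.

day 4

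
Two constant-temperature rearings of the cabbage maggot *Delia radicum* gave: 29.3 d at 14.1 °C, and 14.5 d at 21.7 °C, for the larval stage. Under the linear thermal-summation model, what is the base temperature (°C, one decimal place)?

Equal thermal constants: D₁(T₁ − T_b) = D₂(T₂ − T_b).
29.3·(14.1 − T_b) = 14.5·(21.7 − T_b)
T_b = (29.3·14.1 − 14.5·21.7) / (29.3 − 14.5) = 98.48 / 14.8 = 6.654 °C ≈ 6.7 °C.

6.7 °C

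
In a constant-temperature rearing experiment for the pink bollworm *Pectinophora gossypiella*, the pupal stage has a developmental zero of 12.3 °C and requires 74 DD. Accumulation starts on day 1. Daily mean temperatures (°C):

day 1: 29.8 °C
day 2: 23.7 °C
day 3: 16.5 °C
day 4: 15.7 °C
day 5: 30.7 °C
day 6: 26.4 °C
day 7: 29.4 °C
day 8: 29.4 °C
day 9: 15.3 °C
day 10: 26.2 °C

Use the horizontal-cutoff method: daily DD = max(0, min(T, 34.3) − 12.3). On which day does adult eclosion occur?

Daily DD above 12.3 °C (capped at 22.0): 17.5, 11.4, 4.2, 3.4, 18.4, 14.1, 17.1, 17.1, 3.0, 13.9.
Cumulative: 17.5, 28.9, 33.1, 36.5, 54.9, 69.0, 86.1, 103.2, 106.2, 120.1.
The total first reaches 74 DD on day 7.

day 7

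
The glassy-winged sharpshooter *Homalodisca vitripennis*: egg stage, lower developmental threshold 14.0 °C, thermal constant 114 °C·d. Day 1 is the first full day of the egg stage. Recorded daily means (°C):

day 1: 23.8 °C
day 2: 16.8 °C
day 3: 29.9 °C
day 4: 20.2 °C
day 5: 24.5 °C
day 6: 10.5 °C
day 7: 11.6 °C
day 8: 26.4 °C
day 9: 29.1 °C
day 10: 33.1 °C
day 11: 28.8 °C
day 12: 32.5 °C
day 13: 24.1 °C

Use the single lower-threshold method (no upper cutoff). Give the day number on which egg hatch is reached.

Daily DD above 14.0 °C: 9.8, 2.8, 15.9, 6.2, 10.5, 0.0, 0.0, 12.4, 15.1, 19.1, 14.8, 18.5, 10.1.
Cumulative: 9.8, 12.6, 28.5, 34.7, 45.2, 45.2, 45.2, 57.6, 72.7, 91.8, 106.6, 125.1, 135.2.
The total first reaches 114 DD on day 12.

day 12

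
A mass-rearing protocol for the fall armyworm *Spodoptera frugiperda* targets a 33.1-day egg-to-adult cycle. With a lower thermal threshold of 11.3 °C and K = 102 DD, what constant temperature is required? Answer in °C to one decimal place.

14.4 °C

Required daily accumulation = 102 / 33.1 = 3.082 DD/day.
T = T_base + 3.082 = 11.3 + 3.082 = 14.382 ≈ 14.4 °C.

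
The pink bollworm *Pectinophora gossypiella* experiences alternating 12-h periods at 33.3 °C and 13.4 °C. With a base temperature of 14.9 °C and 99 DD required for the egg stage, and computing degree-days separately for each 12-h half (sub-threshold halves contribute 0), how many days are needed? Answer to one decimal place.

Day half: max(0, 33.3 − 14.9) × 0.5 = 18.4 × 0.5 = 9.20 DD.
Night half: max(0, 13.4 − 14.9) × 0.5 = 0.0 × 0.5 = 0.00 DD.
Per 24 h: 9.20 DD/day.
Duration = 99 / 9.20 = 10.761 ≈ 10.8 days.

10.8 days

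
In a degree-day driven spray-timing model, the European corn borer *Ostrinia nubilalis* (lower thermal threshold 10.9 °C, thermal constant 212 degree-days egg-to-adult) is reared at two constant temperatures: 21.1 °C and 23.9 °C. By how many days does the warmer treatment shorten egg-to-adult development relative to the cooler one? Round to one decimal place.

4.5 days

At 21.1 °C: 212 / (21.1 − 10.9) = 212 / 10.2 = 20.784 d.
At 23.9 °C: 212 / (23.9 − 10.9) = 212 / 13.0 = 16.308 d.
Difference = |20.784 − 16.308| = 4.477 ≈ 4.5 days.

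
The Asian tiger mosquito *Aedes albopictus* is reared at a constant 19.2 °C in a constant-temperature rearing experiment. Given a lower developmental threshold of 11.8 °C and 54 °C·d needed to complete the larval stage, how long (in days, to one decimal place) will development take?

7.3 days

Daily accumulation = 19.2 − 11.8 = 7.4 DD/day.
Duration = 54 / 7.4 = 7.297 ≈ 7.3 days.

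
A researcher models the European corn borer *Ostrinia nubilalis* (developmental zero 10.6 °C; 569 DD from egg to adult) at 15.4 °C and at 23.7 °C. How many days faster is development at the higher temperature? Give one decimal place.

At 15.4 °C: 569 / (15.4 − 10.6) = 569 / 4.8 = 118.542 d.
At 23.7 °C: 569 / (23.7 − 10.6) = 569 / 13.1 = 43.435 d.
Difference = |118.542 − 43.435| = 75.107 ≈ 75.1 days.

75.1 days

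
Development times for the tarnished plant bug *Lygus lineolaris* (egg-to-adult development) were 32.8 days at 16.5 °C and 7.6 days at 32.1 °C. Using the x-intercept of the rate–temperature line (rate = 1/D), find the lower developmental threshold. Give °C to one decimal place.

11.8 °C

Linear rate model ⇒ the product D·(T − T_b) is constant across temperatures.
32.8·(16.5 − T_b) = 7.6·(32.1 − T_b)
T_b = (32.8·16.5 − 7.6·32.1) / (32.8 − 7.6) = 297.24 / 25.2 = 11.795 °C ≈ 11.8 °C.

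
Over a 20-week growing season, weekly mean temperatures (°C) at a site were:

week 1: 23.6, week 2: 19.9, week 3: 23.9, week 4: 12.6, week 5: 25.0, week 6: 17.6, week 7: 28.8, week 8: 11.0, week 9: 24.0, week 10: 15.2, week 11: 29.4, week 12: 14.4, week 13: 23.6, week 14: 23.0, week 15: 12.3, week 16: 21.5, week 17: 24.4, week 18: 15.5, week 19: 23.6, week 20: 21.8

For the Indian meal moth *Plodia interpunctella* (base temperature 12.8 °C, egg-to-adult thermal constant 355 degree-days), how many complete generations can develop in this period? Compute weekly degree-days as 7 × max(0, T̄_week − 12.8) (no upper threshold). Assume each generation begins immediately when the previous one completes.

3 generations

Weekly DD (7 × max(0, T̄ − 12.8)): 75.6, 49.7, 77.7, 0.0, 85.4, 33.6, 112.0, 0.0, 78.4, 16.8, 116.2, 11.2, 75.6, 71.4, 0.0, 60.9, 81.2, 18.9, 75.6, 63.0.
Season total = 1103.2 DD.
Complete generations = ⌊1103.2 / 355⌋ = 3.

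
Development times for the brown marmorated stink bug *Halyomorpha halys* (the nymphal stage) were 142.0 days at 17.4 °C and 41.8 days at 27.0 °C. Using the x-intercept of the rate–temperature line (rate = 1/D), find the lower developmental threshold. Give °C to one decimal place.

Under the model K = D·(T − T_b), so D₁·(T₁ − T_b) = D₂·(T₂ − T_b).
142.0·(17.4 − T_b) = 41.8·(27.0 − T_b)
T_b = (142.0·17.4 − 41.8·27.0) / (142.0 − 41.8) = 1342.20 / 100.2 = 13.395 °C ≈ 13.4 °C.

13.4 °C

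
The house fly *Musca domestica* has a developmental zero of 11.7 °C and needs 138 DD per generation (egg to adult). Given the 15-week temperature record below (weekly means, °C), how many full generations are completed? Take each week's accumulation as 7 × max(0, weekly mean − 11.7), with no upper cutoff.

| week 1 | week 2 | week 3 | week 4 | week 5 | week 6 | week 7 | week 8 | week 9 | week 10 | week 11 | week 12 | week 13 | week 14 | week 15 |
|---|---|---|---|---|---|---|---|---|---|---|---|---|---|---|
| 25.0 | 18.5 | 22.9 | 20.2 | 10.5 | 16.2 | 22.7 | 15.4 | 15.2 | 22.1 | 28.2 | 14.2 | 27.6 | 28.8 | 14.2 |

Weekly DD (7 × max(0, T̄ − 11.7)): 93.1, 47.6, 78.4, 59.5, 0.0, 31.5, 77.0, 25.9, 24.5, 72.8, 115.5, 17.5, 111.3, 119.7, 17.5.
Season total = 891.8 DD.
Complete generations = ⌊891.8 / 138⌋ = 6.

6 generations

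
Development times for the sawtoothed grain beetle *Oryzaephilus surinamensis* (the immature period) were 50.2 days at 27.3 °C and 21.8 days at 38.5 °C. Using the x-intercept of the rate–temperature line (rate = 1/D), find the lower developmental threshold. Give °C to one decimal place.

18.7 °C

Equal thermal constants: D₁(T₁ − T_b) = D₂(T₂ − T_b).
50.2·(27.3 − T_b) = 21.8·(38.5 − T_b)
T_b = (50.2·27.3 − 21.8·38.5) / (50.2 − 21.8) = 531.16 / 28.4 = 18.703 °C ≈ 18.7 °C.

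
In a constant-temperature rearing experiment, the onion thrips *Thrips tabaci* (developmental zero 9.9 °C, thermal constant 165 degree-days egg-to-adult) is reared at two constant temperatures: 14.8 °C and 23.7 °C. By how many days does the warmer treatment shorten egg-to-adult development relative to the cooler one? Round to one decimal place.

21.7 days

At 14.8 °C: 165 / (14.8 − 9.9) = 165 / 4.9 = 33.673 d.
At 23.7 °C: 165 / (23.7 − 9.9) = 165 / 13.8 = 11.957 d.
Difference = |33.673 − 11.957| = 21.717 ≈ 21.7 days.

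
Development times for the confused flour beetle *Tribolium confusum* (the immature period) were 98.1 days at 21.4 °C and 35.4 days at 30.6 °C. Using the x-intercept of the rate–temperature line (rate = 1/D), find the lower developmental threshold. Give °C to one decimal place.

16.2 °C

Under the model K = D·(T − T_b), so D₁·(T₁ − T_b) = D₂·(T₂ − T_b).
98.1·(21.4 − T_b) = 35.4·(30.6 − T_b)
T_b = (98.1·21.4 − 35.4·30.6) / (98.1 − 35.4) = 1016.10 / 62.7 = 16.206 °C ≈ 16.2 °C.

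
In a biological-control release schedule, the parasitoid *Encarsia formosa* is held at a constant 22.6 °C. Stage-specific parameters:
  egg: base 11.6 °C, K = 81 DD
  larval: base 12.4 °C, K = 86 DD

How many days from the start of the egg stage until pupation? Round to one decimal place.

egg: 81 / (22.6 − 11.6) = 81 / 11.0 = 7.364 d.
larval: 86 / (22.6 − 12.4) = 86 / 10.2 = 8.431 d.
Sum = 15.795 ≈ 15.8 days.

15.8 days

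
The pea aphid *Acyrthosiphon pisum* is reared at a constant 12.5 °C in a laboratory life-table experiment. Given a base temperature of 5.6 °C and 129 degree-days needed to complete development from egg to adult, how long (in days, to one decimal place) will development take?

Daily accumulation = 12.5 − 5.6 = 6.9 DD/day.
Duration = 129 / 6.9 = 18.696 ≈ 18.7 days.

18.7 days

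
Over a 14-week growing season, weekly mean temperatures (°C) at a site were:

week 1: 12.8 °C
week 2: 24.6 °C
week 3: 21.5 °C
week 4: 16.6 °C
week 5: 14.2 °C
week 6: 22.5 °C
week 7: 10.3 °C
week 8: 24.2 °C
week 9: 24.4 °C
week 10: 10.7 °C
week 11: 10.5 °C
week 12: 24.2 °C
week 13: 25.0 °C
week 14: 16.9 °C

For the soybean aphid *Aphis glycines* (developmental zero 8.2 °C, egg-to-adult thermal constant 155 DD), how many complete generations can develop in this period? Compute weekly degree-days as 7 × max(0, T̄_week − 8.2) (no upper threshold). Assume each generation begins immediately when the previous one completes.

6 generations

Weekly DD (7 × max(0, T̄ − 8.2)): 32.2, 114.8, 93.1, 58.8, 42.0, 100.1, 14.7, 112.0, 113.4, 17.5, 16.1, 112.0, 117.6, 60.9.
Season total = 1005.2 DD.
Complete generations = ⌊1005.2 / 155⌋ = 6.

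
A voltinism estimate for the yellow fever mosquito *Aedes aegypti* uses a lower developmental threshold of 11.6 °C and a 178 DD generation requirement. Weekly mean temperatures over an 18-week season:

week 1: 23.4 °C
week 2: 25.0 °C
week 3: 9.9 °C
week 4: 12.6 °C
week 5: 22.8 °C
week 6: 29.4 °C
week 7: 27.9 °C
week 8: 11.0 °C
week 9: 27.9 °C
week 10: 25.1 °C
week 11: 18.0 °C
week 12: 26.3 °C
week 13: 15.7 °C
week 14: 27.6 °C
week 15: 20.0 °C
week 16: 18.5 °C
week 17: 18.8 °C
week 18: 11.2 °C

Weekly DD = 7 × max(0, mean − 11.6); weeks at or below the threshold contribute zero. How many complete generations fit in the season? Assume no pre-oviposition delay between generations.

Weekly DD (7 × max(0, T̄ − 11.6)): 82.6, 93.8, 0.0, 7.0, 78.4, 124.6, 114.1, 0.0, 114.1, 94.5, 44.8, 102.9, 28.7, 112.0, 58.8, 48.3, 50.4, 0.0.
Season total = 1155.0 DD.
Complete generations = ⌊1155.0 / 178⌋ = 6.

6 generations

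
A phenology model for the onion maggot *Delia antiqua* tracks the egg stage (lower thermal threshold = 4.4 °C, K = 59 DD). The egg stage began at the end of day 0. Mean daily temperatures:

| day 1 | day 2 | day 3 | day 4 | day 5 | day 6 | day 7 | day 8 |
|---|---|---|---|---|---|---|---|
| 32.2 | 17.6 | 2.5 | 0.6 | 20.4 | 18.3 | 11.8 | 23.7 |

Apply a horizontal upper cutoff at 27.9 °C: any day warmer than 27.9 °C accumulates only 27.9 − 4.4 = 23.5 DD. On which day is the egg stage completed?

Daily DD above 4.4 °C (capped at 23.5): 23.5, 13.2, 0.0, 0.0, 16.0, 13.9, 7.4, 19.3.
Cumulative: 23.5, 36.7, 36.7, 36.7, 52.7, 66.6, 74.0, 93.3.
The total first reaches 59 DD on day 6.

day 6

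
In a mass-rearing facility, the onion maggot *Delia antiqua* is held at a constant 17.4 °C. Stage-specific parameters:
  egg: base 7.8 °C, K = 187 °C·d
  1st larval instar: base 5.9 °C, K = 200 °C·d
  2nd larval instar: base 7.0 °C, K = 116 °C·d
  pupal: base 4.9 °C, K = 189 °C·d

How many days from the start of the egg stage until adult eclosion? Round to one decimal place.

egg: 187 / (17.4 − 7.8) = 187 / 9.6 = 19.479 d.
1st larval instar: 200 / (17.4 − 5.9) = 200 / 11.5 = 17.391 d.
2nd larval instar: 116 / (17.4 − 7.0) = 116 / 10.4 = 11.154 d.
pupal: 189 / (17.4 − 4.9) = 189 / 12.5 = 15.120 d.
Sum = 63.144 ≈ 63.1 days.

63.1 days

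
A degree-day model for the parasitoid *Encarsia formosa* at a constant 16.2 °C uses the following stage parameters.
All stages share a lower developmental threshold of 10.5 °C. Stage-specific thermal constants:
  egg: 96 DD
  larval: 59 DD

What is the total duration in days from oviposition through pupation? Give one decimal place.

27.2 days

Daily accumulation at 16.2 °C = 16.2 − 10.5 = 5.7 DD/day.
Total K = 96 + 59 = 155 DD.
Total duration = 155 / 5.7 = 27.193 ≈ 27.2 days.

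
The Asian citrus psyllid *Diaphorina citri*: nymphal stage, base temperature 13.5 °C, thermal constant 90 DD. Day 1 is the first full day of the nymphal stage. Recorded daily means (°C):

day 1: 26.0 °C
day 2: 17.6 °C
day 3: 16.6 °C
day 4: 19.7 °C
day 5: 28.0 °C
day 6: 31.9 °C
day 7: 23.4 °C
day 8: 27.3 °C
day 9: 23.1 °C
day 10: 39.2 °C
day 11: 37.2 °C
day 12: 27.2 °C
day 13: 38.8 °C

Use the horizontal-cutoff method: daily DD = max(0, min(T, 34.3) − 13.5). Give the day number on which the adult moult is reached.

day 9

Daily DD above 13.5 °C (capped at 20.8): 12.5, 4.1, 3.1, 6.2, 14.5, 18.4, 9.9, 13.8, 9.6, 20.8, 20.8, 13.7, 20.8.
Cumulative: 12.5, 16.6, 19.7, 25.9, 40.4, 58.8, 68.7, 82.5, 92.1, 112.9, 133.7, 147.4, 168.2.
The total first reaches 90 DD on day 9.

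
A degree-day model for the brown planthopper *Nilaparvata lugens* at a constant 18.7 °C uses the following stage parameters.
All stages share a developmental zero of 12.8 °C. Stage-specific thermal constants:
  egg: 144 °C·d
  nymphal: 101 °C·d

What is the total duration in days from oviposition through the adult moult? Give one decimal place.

Daily accumulation at 18.7 °C = 18.7 − 12.8 = 5.9 DD/day.
Total K = 144 + 101 = 245 DD.
Total duration = 245 / 5.9 = 41.525 ≈ 41.5 days.

41.5 days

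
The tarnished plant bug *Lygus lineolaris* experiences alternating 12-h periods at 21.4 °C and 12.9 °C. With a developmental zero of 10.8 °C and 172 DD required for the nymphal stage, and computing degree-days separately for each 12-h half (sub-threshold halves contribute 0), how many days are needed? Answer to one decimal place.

Day half: max(0, 21.4 − 10.8) × 0.5 = 10.6 × 0.5 = 5.30 DD.
Night half: max(0, 12.9 − 10.8) × 0.5 = 2.1 × 0.5 = 1.05 DD.
Per 24 h: 6.35 DD/day.
Duration = 172 / 6.35 = 27.087 ≈ 27.1 days.

27.1 days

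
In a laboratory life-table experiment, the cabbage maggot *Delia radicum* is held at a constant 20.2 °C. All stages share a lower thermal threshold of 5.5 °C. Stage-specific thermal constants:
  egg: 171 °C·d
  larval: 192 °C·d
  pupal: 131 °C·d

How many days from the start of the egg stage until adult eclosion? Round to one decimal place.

33.6 days

Daily accumulation at 20.2 °C = 20.2 − 5.5 = 14.7 DD/day.
Total K = 171 + 192 + 131 = 494 DD.
Total duration = 494 / 14.7 = 33.605 ≈ 33.6 days.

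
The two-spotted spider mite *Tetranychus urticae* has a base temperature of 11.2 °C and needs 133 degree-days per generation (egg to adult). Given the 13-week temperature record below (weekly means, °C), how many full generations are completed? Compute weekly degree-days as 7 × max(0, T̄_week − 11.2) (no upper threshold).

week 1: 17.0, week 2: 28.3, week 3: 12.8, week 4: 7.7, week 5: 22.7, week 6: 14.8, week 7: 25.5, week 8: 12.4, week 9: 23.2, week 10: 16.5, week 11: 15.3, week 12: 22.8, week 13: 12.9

4 generations

Weekly DD (7 × max(0, T̄ − 11.2)): 40.6, 119.7, 11.2, 0.0, 80.5, 25.2, 100.1, 8.4, 84.0, 37.1, 28.7, 81.2, 11.9.
Season total = 628.6 DD.
Complete generations = ⌊628.6 / 133⌋ = 4.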